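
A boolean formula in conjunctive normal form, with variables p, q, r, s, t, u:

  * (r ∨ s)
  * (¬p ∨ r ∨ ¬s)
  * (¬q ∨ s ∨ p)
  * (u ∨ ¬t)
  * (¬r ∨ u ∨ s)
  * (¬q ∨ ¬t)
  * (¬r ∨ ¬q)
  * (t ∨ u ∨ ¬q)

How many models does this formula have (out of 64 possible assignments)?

Case analysis on q and r:
  q=T, r=T: a clause becomes empty — 0.
  q=T, r=F: remaining (p,s,t,u) ∈ {(F,T,F,T)} — 1.
  q=F, r=T: p free; 5 ways for (s,t,u) × 2^1 = 10.
  q=F, r=F: remaining (p,s,t,u) ∈ {(F,T,F,F); (F,T,F,T); (F,T,T,T)} — 3.
Total: 0 + 1 + 10 + 3 = 14.

14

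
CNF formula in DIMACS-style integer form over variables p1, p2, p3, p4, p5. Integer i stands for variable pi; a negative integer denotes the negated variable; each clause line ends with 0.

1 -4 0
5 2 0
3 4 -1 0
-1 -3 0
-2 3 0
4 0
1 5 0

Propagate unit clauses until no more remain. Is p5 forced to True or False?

True

(p4) is a unit clause: p4 = True.
In (!p4 || p1), !p4 is now false; p1 must hold, so p1 = True.
(!p3 || !p1) with p1 = True leaves only !p3, so p3 = False.
In (p3 || !p2), p3 is now false; !p2 must hold, so p2 = False.
(p2 || p5) with p2 = False leaves only p5, so p5 = True.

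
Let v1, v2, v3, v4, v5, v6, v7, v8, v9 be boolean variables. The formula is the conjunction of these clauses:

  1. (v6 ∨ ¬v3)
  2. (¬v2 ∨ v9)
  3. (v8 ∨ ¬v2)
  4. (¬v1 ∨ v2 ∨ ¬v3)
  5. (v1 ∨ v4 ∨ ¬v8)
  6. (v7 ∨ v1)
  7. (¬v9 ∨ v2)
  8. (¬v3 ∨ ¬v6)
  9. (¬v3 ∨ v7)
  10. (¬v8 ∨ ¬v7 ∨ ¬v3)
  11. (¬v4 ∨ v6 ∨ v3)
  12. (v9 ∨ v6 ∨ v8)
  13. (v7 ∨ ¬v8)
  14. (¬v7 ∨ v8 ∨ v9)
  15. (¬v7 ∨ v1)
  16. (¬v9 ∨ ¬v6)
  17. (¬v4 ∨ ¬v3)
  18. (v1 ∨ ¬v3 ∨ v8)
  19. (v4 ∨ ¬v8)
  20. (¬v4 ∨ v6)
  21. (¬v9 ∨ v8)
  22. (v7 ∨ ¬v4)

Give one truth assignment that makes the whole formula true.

Set v1 = True and propagate.
The remaining clauses are satisfied by v2 = False, v3 = False, v4 = False, v5 = False, v6 = True, v7 = False, v8 = False, v9 = False.

v1=True  v2=False  v3=False  v4=False  v5=False  v6=True  v7=False  v8=False  v9=False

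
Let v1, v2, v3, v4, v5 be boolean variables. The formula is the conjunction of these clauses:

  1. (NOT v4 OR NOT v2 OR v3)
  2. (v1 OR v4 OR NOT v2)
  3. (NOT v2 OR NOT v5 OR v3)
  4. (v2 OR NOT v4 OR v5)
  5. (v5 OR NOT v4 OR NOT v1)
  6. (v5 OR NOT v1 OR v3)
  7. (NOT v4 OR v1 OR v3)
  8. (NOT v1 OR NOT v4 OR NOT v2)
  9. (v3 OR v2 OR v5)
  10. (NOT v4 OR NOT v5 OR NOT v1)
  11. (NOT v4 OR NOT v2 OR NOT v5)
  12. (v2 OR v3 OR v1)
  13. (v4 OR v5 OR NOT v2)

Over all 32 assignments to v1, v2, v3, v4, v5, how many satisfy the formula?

8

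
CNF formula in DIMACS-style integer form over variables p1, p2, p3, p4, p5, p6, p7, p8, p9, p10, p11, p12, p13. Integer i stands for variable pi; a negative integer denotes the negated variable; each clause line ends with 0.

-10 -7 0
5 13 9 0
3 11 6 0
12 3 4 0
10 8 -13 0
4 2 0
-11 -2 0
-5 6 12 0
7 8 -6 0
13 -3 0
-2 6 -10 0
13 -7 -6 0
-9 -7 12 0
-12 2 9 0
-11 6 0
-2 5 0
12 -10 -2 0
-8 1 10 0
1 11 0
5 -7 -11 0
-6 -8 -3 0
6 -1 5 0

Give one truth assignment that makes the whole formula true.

p1=T  p2=F  p3=F  p4=T  p5=F  p6=T  p7=F  p8=T  p9=T  p10=T  p11=T  p12=F  p13=T

Check each clause:
  1. (!p7 || !p10) — !p7 is true.
  2. (p9 || p13 || p5) — p9 is true.
  3. (p3 || p11 || p6) — p11 is true.
  4. (p12 || p4 || p3) — p4 is true.
  5. (!p13 || p8 || p10) — p8 is true.
  6. (p4 || p2) — p4 is true.
  7. (!p2 || !p11) — !p2 is true.
  8. (p6 || p12 || !p5) — !p5 is true.
  9. (!p6 || p8 || p7) — p8 is true.
  10. (!p3 || p13) — !p3 is true.
  11. (p6 || !p10 || !p2) — !p2 is true.
  12. (!p6 || !p7 || p13) — !p7 is true.
  13. (p12 || !p7 || !p9) — !p7 is true.
  14. (p2 || !p12 || p9) — p9 is true.
  15. (!p11 || p6) — p6 is true.
  16. (!p2 || p5) — !p2 is true.
  17. (!p2 || !p10 || p12) — !p2 is true.
  18. (p1 || p10 || !p8) — p1 is true.
  19. (p1 || p11) — p1 is true.
  20. (!p7 || p5 || !p11) — !p7 is true.
  21. (!p3 || !p6 || !p8) — !p3 is true.
  22. (p5 || !p1 || p6) — p6 is true.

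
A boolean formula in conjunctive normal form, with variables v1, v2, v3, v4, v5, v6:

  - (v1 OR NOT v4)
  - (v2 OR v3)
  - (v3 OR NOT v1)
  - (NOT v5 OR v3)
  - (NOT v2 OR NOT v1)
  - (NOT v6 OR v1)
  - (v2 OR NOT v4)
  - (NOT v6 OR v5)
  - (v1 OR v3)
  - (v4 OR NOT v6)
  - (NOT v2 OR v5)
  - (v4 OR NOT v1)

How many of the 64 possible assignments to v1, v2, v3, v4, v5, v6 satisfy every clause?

3

The models are:
  v1=0 v2=0 v3=1 v4=0 v5=0 v6=0
  v1=0 v2=0 v3=1 v4=0 v5=1 v6=0
  v1=0 v2=1 v3=1 v4=0 v5=1 v6=0
That's 3 in total.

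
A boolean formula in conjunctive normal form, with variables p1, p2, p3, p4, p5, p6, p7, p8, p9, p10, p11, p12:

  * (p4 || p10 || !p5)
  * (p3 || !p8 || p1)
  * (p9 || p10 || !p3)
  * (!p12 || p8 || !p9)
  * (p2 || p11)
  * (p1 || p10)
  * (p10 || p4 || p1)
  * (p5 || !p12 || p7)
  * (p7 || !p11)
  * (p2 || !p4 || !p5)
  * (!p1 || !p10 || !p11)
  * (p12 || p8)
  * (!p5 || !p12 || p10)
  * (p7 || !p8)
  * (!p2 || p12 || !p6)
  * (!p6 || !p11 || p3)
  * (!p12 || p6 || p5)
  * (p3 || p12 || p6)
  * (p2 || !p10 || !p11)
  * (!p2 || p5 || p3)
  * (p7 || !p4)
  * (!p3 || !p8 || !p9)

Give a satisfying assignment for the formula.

p1=True, p2=True, p3=True, p4=True, p5=True, p6=True, p7=True, p8=False, p9=False, p10=True, p11=False, p12=True

p7 occurs only positively in the remaining clauses — set p7 = True.
Branch on p1: take p1 = True.
Set p2 = True and propagate.
The remaining clauses are satisfied by p3 = True, p4 = True, p5 = True, p6 = True, p8 = False, p9 = False, p10 = True, p11 = False, p12 = True.
Check each clause:
  1. (p10 || p4 || !p5) — p10 is true.
  2. (p1 || !p8 || p3) — !p8 is true.
  3. (!p3 || p9 || p10) — p10 is true.
  4. (!p12 || !p9 || p8) — !p9 is true.
  5. (p2 || p11) — p2 is true.
  6. (p1 || p10) — p1 is true.
  7. (p4 || p10 || p1) — p1 is true.
  8. (!p12 || p7 || p5) — p5 is true.
  9. (!p11 || p7) — !p11 is true.
  10. (p2 || !p4 || !p5) — p2 is true.
  11. (!p11 || !p1 || !p10) — !p11 is true.
  12. (p12 || p8) — p12 is true.
  13. (!p12 || p10 || !p5) — p10 is true.
  14. (!p8 || p7) — !p8 is true.
  15. (p12 || !p6 || !p2) — p12 is true.
  16. (!p6 || !p11 || p3) — p3 is true.
  17. (p5 || p6 || !p12) — p5 is true.
  18. (p6 || p3 || p12) — p3 is true.
  19. (!p10 || p2 || !p11) — p2 is true.
  20. (p5 || !p2 || p3) — p3 is true.
  21. (!p4 || p7) — p7 is true.
  22. (!p9 || !p3 || !p8) — !p8 is true.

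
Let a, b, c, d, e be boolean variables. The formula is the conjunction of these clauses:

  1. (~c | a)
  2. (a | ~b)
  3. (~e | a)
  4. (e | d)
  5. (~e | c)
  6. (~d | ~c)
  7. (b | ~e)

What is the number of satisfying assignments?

The models are:
  a=F b=F c=F d=T e=F
  a=T b=F c=F d=T e=F
  a=T b=T c=F d=T e=F
  a=T b=T c=T d=F e=T
That's 4 in total.

4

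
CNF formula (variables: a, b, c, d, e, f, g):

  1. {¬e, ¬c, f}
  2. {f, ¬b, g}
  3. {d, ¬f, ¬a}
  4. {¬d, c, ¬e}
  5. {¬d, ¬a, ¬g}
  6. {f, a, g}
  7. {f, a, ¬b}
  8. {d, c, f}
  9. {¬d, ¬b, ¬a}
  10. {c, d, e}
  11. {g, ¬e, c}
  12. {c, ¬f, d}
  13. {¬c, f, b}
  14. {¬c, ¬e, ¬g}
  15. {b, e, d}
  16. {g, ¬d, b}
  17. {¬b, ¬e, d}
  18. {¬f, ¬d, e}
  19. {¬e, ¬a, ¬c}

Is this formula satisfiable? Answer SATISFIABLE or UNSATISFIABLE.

Set a = False and propagate.
Try b = False.
Branch on c: take c = True.
  then f is forced to True.
The remaining clauses are satisfied by d = False, e = True, g = False.
Every clause has at least one true literal under this assignment.
So a=0, b=0, c=1, d=0, e=1, f=1, g=0 is a satisfying assignment.

SATISFIABLE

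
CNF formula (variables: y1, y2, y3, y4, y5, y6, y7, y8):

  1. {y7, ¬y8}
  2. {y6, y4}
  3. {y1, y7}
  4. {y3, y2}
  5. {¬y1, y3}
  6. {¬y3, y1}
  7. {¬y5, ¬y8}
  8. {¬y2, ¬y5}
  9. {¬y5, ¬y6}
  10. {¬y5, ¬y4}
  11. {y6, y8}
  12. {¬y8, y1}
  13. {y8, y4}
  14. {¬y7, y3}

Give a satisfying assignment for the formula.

y1 = 1, y2 = 0, y3 = 1, y4 = 1, y5 = 0, y6 = 1, y7 = 1, y8 = 0

Check each clause:
  1. {y7, ¬y8} — ¬y8 is true.
  2. {y6, y4} — y4 is true.
  3. {y7, y1} — y1 is true.
  4. {y2, y3} — y3 is true.
  5. {y3, ¬y1} — y3 is true.
  6. {y1, ¬y3} — y1 is true.
  7. {¬y8, ¬y5} — ¬y8 is true.
  8. {¬y2, ¬y5} — ¬y5 is true.
  9. {¬y6, ¬y5} — ¬y5 is true.
  10. {¬y4, ¬y5} — ¬y5 is true.
  11. {y8, y6} — y6 is true.
  12. {y1, ¬y8} — ¬y8 is true.
  13. {y8, y4} — y4 is true.
  14. {¬y7, y3} — y3 is true.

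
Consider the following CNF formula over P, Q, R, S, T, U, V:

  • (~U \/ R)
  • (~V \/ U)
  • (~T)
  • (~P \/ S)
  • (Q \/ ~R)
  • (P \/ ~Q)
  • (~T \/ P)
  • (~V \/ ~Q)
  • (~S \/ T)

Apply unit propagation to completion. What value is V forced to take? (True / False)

Unit clause (~T) sets T = False.
(T \/ ~S) with T = False leaves only ~S, so S = False.
In (~P \/ S), S is now false; ~P must hold, so P = False.
(P \/ ~Q) with P = False leaves only ~Q, so Q = False.
(~R \/ Q) with Q = False leaves only ~R, so R = False.
(~U \/ R) with R = False leaves only ~U, so U = False.
From (~V \/ U) and U = False: V = False.

False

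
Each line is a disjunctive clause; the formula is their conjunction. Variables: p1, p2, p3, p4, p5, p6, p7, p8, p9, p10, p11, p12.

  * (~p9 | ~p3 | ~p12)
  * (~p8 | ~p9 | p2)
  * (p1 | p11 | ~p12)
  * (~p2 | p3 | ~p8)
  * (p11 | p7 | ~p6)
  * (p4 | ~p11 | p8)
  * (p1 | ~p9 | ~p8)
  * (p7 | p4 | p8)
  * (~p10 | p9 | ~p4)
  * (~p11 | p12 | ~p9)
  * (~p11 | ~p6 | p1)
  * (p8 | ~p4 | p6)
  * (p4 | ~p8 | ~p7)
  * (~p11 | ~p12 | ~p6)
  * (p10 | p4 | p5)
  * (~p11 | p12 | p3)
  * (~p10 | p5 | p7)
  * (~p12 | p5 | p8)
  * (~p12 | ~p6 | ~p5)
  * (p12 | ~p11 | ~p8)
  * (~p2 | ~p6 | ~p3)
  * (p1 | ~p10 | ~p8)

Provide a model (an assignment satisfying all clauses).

p1 occurs only positively in the remaining clauses — set p1 = True.
Try p2 = False.
Set p3 = True and propagate.
Set p4 = True and propagate.
The remaining clauses are satisfied by p5 = False, p6 = True, p7 = True, p8 = False, p9 = False, p10 = False, p11 = True, p12 = False.
Every clause has at least one true literal under this assignment.
Check each clause:
  1. (~p12 | ~p3 | ~p9) — ~p12 is true.
  2. (~p8 | p2 | ~p9) — ~p8 is true.
  3. (p11 | ~p12 | p1) — p1 is true.
  4. (p3 | ~p8 | ~p2) — ~p8 is true.
  5. (p7 | ~p6 | p11) — p11 is true.
  6. (~p11 | p8 | p4) — p4 is true.
  7. (~p8 | p1 | ~p9) — ~p8 is true.
  8. (p8 | p4 | p7) — p4 is true.
  9. (~p4 | ~p10 | p9) — ~p10 is true.
  10. (p12 | ~p11 | ~p9) — ~p9 is true.
  11. (~p11 | ~p6 | p1) — p1 is true.
  12. (p6 | p8 | ~p4) — p6 is true.
  13. (~p8 | p4 | ~p7) — ~p8 is true.
  14. (~p12 | ~p11 | ~p6) — ~p12 is true.
  15. (p5 | p4 | p10) — p4 is true.
  16. (~p11 | p12 | p3) — p3 is true.
  17. (p7 | ~p10 | p5) — ~p10 is true.
  18. (p8 | p5 | ~p12) — ~p12 is true.
  19. (~p12 | ~p6 | ~p5) — ~p5 is true.
  20. (~p11 | p12 | ~p8) — ~p8 is true.
  21. (~p2 | ~p6 | ~p3) — ~p2 is true.
  22. (~p10 | ~p8 | p1) — ~p8 is true.

p1=True, p2=False, p3=True, p4=True, p5=False, p6=True, p7=True, p8=False, p9=False, p10=False, p11=True, p12=False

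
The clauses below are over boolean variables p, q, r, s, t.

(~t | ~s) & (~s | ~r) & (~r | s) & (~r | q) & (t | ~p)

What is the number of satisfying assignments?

8

Case analysis on r and s:
  r=1, s=1: a clause becomes empty — 0.
  r=1, s=0: a clause becomes empty — 0.
  r=0, s=1: remaining (p,q,t) ∈ {(0,0,0); (0,1,0)} — 2.
  r=0, s=0: q free; 3 ways for (p,t) × 2^1 = 6.
Total: 0 + 0 + 2 + 6 = 8.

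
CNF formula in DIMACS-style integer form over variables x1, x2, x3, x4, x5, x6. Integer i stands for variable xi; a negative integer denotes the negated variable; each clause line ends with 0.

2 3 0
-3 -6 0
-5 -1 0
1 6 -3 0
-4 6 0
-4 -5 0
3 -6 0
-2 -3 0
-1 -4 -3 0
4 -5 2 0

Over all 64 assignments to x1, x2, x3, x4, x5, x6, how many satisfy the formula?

The models are:
  x1=F x2=T x3=F x4=F x5=F x6=F
  x1=F x2=T x3=F x4=F x5=T x6=F
  x1=T x2=F x3=T x4=F x5=F x6=F
  x1=T x2=T x3=F x4=F x5=F x6=F
Count: 4.

4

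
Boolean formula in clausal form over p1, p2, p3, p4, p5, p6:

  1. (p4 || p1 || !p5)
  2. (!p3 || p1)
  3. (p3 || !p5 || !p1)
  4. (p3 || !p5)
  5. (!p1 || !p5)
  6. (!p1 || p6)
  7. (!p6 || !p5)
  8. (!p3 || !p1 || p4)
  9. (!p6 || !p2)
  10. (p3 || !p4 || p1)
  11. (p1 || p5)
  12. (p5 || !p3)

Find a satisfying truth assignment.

p1=1, p2=0, p3=0, p4=1, p5=0, p6=1

Pure literal: p2 appears only negated; assign p2 = False.
Try p1 = True.
  then p5 is forced to False.
  then p6 is forced to True.
  then p3 is forced to False.
p4 is now unconstrained; take p4 = True.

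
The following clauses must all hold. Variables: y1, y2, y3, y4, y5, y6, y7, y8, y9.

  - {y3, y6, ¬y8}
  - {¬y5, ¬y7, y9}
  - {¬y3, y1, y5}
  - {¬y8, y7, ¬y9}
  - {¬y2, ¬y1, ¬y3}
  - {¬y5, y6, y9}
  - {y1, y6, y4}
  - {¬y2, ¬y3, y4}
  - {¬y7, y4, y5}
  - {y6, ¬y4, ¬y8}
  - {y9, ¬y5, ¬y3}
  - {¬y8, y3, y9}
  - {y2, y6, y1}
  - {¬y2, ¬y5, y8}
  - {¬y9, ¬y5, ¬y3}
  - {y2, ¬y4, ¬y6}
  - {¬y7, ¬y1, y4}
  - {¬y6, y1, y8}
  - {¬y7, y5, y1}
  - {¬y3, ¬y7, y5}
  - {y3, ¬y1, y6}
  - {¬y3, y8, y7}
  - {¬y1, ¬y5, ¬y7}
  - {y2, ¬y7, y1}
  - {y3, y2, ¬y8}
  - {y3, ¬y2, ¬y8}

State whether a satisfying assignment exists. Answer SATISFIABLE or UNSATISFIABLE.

SATISFIABLE

Try y1 = True.
The remaining clauses are satisfied by y2 = True, y3 = False, y4 = False, y5 = False, y6 = True, y7 = False, y8 = False, y9 = True.
Every clause has at least one true literal under this assignment.
So y1 = 1, y2 = 1, y3 = 0, y4 = 0, y5 = 0, y6 = 1, y7 = 0, y8 = 0, y9 = 1 is a satisfying assignment.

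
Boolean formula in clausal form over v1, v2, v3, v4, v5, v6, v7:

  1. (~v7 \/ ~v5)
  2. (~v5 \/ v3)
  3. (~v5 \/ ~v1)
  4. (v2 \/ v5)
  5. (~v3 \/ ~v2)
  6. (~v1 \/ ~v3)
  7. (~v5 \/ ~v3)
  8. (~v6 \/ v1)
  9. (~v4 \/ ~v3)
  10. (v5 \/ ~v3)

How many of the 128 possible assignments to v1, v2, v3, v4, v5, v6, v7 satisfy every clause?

12

Case analysis on v3 and v5:
  v3=T, v5=T: a clause becomes empty — 0.
  v3=T, v5=F: a clause becomes empty — 0.
  v3=F, v5=T: a clause becomes empty — 0.
  v3=F, v5=F: v4, v7 free; 3 ways for (v1,v2,v6) × 2^2 = 12.
Total: 0 + 0 + 0 + 12 = 12.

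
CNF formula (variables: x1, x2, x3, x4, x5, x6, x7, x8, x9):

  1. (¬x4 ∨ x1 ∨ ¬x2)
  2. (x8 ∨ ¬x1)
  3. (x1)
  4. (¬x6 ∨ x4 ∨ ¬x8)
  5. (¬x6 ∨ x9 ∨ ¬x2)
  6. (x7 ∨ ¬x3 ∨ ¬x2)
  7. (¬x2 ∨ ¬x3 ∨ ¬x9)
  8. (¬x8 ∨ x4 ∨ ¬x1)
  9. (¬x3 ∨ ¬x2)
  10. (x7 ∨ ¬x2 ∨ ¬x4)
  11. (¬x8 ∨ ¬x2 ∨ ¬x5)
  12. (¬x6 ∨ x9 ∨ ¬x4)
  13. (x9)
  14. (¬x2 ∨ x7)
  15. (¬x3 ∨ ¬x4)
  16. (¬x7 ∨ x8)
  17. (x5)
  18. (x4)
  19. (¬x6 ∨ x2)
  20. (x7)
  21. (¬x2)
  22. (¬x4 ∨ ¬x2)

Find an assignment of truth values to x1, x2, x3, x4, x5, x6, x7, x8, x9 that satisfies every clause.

Unit propagation: (x1) forces x1 = True.
(x8) is a unit clause, so x8 = True.
Unit propagation: (x4) forces x4 = True.
(x9) is a unit clause, so x9 = True.
The clause (¬x3) is unit: x3 must be False.
(x5) is a unit clause, so x5 = True.
The clause (¬x2) is unit: x2 must be False.
Unit propagation: (¬x6) forces x6 = False.
(x7) is a unit clause, so x7 = True.

x1=1, x2=0, x3=0, x4=1, x5=1, x6=0, x7=1, x8=1, x9=1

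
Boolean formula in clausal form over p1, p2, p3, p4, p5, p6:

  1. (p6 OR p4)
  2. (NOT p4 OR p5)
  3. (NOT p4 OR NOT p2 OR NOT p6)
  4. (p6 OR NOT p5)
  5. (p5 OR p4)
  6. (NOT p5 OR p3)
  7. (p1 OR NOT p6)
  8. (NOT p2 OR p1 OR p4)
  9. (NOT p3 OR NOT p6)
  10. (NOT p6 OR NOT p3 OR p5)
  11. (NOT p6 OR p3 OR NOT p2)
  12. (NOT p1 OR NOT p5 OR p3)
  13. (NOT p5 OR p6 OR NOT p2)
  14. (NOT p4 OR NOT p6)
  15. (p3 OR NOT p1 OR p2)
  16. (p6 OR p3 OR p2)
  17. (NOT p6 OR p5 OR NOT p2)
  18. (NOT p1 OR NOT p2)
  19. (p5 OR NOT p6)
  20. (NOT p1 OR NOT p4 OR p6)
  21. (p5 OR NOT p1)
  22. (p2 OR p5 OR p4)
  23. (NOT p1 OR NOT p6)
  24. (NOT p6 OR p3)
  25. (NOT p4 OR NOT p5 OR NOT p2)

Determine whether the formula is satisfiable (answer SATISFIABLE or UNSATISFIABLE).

p6 = True:
  propagation gives p1=True; an empty clause results — contradiction.
p6 = False:
  propagation gives p4=True, p5=True; an empty clause results — contradiction.
Every branch closes, so no satisfying assignment exists.

UNSATISFIABLE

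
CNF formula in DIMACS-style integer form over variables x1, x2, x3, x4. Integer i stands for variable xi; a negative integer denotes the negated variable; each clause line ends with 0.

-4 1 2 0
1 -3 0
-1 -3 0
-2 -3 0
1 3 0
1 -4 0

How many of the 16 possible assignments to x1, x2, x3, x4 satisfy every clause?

Satisfying assignments:
  x1=1 x2=0 x3=0 x4=0
  x1=1 x2=0 x3=0 x4=1
  x1=1 x2=1 x3=0 x4=0
  x1=1 x2=1 x3=0 x4=1
Count: 4.

4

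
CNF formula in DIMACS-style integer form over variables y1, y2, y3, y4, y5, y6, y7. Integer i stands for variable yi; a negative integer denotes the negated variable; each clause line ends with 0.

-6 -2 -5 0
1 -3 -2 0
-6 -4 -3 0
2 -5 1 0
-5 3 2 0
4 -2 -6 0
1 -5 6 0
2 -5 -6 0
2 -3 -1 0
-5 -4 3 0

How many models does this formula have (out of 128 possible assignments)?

44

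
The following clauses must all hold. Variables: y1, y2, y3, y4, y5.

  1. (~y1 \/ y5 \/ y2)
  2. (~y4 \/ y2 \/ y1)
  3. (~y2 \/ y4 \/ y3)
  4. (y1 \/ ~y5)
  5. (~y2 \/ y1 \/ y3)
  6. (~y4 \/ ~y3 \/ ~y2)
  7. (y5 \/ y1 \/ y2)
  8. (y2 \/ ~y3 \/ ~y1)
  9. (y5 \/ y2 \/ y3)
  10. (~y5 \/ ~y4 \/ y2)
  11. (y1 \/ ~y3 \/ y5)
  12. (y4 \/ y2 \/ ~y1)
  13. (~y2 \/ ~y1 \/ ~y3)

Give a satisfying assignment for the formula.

y1=True, y2=True, y3=False, y4=True, y5=False

Set y1 = True and propagate.
Branch on y2: take y2 = True.
  then y3 is forced to False.
  then y4 is forced to True.
y5 is now unconstrained; take y5 = False.
Every clause has at least one true literal under this assignment.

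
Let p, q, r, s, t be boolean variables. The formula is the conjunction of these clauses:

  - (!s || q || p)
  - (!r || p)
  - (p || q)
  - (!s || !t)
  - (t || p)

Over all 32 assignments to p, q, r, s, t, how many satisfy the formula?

13

Case analysis on p and q:
  p=1, q=1: r free; 3 ways for (s,t) × 2^1 = 6.
  p=1, q=0: r free; 3 ways for (s,t) × 2^1 = 6.
  p=0, q=1: remaining (r,s,t) ∈ {(0,0,1)} — 1.
  p=0, q=0: a clause becomes empty — 0.
Total: 6 + 6 + 1 + 0 = 13.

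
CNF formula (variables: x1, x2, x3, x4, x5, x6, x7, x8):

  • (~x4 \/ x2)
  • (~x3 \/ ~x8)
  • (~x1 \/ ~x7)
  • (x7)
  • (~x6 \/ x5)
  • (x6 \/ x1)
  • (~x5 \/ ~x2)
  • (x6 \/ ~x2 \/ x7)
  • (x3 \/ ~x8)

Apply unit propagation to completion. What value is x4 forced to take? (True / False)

False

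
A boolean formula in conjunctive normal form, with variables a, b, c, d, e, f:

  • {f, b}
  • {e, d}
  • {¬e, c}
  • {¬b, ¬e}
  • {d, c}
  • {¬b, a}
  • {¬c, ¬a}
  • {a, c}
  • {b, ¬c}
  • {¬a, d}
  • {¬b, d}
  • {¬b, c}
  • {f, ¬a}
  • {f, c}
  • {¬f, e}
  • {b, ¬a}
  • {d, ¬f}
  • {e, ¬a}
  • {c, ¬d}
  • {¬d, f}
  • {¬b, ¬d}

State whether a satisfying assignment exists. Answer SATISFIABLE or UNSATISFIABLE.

b = True:
  propagation gives e=False, d=True; an empty clause results — contradiction.
b = False:
  propagation gives f=True, c=False, e=False; an empty clause results — contradiction.
Every branch closes, so no satisfying assignment exists.

UNSATISFIABLE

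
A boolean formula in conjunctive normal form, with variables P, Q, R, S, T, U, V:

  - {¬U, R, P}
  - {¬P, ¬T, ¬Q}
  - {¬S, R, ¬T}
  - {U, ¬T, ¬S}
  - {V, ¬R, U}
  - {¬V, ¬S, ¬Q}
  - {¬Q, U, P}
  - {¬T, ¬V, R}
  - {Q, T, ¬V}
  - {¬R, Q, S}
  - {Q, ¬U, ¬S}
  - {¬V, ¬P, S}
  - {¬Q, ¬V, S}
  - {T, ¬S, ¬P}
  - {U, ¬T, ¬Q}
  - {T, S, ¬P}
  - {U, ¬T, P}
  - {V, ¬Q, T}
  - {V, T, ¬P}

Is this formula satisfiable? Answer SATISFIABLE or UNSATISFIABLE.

SATISFIABLE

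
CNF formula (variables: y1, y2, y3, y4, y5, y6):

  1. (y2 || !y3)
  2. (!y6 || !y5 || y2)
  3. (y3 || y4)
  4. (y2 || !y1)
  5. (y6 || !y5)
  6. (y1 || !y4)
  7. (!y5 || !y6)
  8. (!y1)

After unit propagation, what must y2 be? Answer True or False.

True

(!y1) stands alone — y1 = False.
(!y4 || y1): since y1 = False, the clause reduces to (!y4). y4 = False.
(y3 || y4): since y4 = False, the clause reduces to (y3). y3 = True.
From (y2 || !y3) and y3 = True: y2 = True.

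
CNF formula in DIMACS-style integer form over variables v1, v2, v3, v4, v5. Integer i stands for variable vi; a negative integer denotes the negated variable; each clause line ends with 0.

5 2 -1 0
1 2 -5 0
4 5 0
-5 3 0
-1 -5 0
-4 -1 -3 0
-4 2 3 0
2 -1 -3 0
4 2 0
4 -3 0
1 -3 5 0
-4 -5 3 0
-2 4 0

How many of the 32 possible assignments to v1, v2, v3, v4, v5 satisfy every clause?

3

The models are:
  v1=F v2=T v3=F v4=T v5=F
  v1=F v2=T v3=T v4=T v5=T
  v1=T v2=T v3=F v4=T v5=F
That's 3 in total.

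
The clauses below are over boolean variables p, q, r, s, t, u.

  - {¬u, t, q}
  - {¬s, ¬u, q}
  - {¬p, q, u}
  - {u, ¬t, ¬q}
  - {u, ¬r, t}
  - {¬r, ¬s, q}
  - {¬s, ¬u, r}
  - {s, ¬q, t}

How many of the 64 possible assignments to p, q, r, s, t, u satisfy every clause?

19

Case analysis on q and u:
  q=T, u=T: p free; 4 ways for (r,s,t) × 2^1 = 8.
  q=T, u=F: remaining (p,r,s,t) ∈ {(F,F,T,F); (T,F,T,F)} — 2.
  q=F, u=T: remaining (p,r,s,t) ∈ {(F,F,F,T); (F,T,F,T); (T,F,F,T); (T,T,F,T)} — 4.
  q=F, u=F: 5 of the 16 assignments to (p,r,s,t) work.
Total: 8 + 2 + 4 + 5 = 19.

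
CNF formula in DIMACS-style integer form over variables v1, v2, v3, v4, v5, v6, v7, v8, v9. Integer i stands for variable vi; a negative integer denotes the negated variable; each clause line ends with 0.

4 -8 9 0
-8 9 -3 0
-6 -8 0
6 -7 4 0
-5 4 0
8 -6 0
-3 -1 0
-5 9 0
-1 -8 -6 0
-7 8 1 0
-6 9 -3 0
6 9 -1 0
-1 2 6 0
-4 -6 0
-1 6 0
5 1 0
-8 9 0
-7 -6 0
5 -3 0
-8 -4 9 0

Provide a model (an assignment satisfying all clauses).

v2 occurs only positively in the remaining clauses — set v2 = True.
v7 occurs only negated in the remaining clauses — set v7 = False.
Set v1 = False and propagate.
  then v5 is forced to True.
  then v4 is forced to True.
  then v9 is forced to True.
  then v6 is forced to False.
v3, v8 are now unconstrained; take v3 = True, v8 = True.
Check each clause:
  1. (~v8 \/ v9 \/ v4) — v9 is true.
  2. (~v3 \/ ~v8 \/ v9) — v9 is true.
  3. (~v8 \/ ~v6) — ~v6 is true.
  4. (v4 \/ v6 \/ ~v7) — ~v7 is true.
  5. (~v5 \/ v4) — v4 is true.
  6. (v8 \/ ~v6) — v8 is true.
  7. (~v1 \/ ~v3) — ~v1 is true.
  8. (v9 \/ ~v5) — v9 is true.
  9. (~v8 \/ ~v1 \/ ~v6) — ~v6 is true.
  10. (v8 \/ v1 \/ ~v7) — v8 is true.
  11. (v9 \/ ~v3 \/ ~v6) — v9 is true.
  12. (~v1 \/ v6 \/ v9) — v9 is true.
  13. (v6 \/ ~v1 \/ v2) — v2 is true.
  14. (~v4 \/ ~v6) — ~v6 is true.
  15. (v6 \/ ~v1) — ~v1 is true.
  16. (v5 \/ v1) — v5 is true.
  17. (v9 \/ ~v8) — v9 is true.
  18. (~v7 \/ ~v6) — ~v7 is true.
  19. (~v3 \/ v5) — v5 is true.
  20. (~v4 \/ ~v8 \/ v9) — v9 is true.

v1 = 0  v2 = 1  v3 = 1  v4 = 1  v5 = 1  v6 = 0  v7 = 0  v8 = 1  v9 = 1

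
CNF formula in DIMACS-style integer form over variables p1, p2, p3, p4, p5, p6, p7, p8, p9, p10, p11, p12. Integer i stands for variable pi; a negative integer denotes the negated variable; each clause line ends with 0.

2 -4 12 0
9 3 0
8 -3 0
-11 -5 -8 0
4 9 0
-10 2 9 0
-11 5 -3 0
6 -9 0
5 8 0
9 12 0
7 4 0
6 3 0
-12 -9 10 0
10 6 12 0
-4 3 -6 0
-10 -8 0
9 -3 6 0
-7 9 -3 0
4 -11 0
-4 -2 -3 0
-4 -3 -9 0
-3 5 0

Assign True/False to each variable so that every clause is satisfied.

p11 occurs only negated in the remaining clauses — set p11 = False.
Branch on p2: take p2 = False.
For the remaining variables, p1 = True, p3 = False, p4 = False, p5 = True, p6 = True, p7 = True, p8 = False, p9 = True, p10 = True, p12 = False works.
Every clause has at least one true literal under this assignment.
Check each clause:
  1. (¬p4 ∨ p2 ∨ p12) — ¬p4 is true.
  2. (p9 ∨ p3) — p9 is true.
  3. (p8 ∨ ¬p3) — ¬p3 is true.
  4. (¬p11 ∨ ¬p8 ∨ ¬p5) — ¬p8 is true.
  5. (p4 ∨ p9) — p9 is true.
  6. (p2 ∨ ¬p10 ∨ p9) — p9 is true.
  7. (¬p11 ∨ p5 ∨ ¬p3) — ¬p3 is true.
  8. (¬p9 ∨ p6) — p6 is true.
  9. (p5 ∨ p8) — p5 is true.
  10. (p12 ∨ p9) — p9 is true.
  11. (p7 ∨ p4) — p7 is true.
  12. (p3 ∨ p6) — p6 is true.
  13. (¬p12 ∨ ¬p9 ∨ p10) — p10 is true.
  14. (p6 ∨ p10 ∨ p12) — p10 is true.
  15. (¬p4 ∨ ¬p6 ∨ p3) — ¬p4 is true.
  16. (¬p8 ∨ ¬p10) — ¬p8 is true.
  17. (p9 ∨ p6 ∨ ¬p3) — p9 is true.
  18. (¬p3 ∨ p9 ∨ ¬p7) — p9 is true.
  19. (¬p11 ∨ p4) — ¬p11 is true.
  20. (¬p3 ∨ ¬p4 ∨ ¬p2) — ¬p4 is true.
  21. (¬p9 ∨ ¬p3 ∨ ¬p4) — ¬p4 is true.
  22. (p5 ∨ ¬p3) — p5 is true.

p1=T, p2=F, p3=F, p4=F, p5=T, p6=T, p7=T, p8=F, p9=T, p10=T, p11=F, p12=F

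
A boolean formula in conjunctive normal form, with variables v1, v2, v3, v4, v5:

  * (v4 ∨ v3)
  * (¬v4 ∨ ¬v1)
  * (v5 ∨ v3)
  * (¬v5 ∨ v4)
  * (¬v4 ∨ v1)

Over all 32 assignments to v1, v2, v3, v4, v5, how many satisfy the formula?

The models are:
  v1=F v2=F v3=T v4=F v5=F
  v1=F v2=T v3=T v4=F v5=F
  v1=T v2=F v3=T v4=F v5=F
  v1=T v2=T v3=T v4=F v5=F
That's 4 in total.

4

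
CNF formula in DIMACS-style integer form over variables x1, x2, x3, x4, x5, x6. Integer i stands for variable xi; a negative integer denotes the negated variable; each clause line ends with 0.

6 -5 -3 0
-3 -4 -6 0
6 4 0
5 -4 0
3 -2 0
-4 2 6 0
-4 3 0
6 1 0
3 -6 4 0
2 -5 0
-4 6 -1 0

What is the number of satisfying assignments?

6

Satisfying assignments:
  x1=0 x2=0 x3=1 x4=0 x5=0 x6=1
  x1=0 x2=1 x3=1 x4=0 x5=0 x6=1
  x1=0 x2=1 x3=1 x4=0 x5=1 x6=1
  x1=1 x2=0 x3=1 x4=0 x5=0 x6=1
  x1=1 x2=1 x3=1 x4=0 x5=0 x6=1
  x1=1 x2=1 x3=1 x4=0 x5=1 x6=1
That's 6 in total.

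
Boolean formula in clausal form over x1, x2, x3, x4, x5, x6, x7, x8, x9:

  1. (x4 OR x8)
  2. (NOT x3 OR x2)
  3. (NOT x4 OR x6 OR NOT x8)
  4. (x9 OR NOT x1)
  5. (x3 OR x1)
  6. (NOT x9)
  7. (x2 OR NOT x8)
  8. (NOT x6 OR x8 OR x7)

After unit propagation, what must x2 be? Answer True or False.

True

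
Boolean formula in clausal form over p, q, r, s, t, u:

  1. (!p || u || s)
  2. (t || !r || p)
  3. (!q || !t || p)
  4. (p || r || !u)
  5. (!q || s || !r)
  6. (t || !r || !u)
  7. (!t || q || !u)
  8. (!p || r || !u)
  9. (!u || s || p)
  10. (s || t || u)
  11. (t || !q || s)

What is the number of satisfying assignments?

Case analysis on u and p:
  u=1, p=1: remaining (q,r,s,t) ∈ {(1,1,1,1)} — 1.
  u=1, p=0: a clause becomes empty — 0.
  u=0, p=1: forces s=1; q, r, t free → 2^3 = 8.
  u=0, p=0: 6 of the 16 assignments to (q,r,s,t) work.
Total: 1 + 0 + 8 + 6 = 15.

15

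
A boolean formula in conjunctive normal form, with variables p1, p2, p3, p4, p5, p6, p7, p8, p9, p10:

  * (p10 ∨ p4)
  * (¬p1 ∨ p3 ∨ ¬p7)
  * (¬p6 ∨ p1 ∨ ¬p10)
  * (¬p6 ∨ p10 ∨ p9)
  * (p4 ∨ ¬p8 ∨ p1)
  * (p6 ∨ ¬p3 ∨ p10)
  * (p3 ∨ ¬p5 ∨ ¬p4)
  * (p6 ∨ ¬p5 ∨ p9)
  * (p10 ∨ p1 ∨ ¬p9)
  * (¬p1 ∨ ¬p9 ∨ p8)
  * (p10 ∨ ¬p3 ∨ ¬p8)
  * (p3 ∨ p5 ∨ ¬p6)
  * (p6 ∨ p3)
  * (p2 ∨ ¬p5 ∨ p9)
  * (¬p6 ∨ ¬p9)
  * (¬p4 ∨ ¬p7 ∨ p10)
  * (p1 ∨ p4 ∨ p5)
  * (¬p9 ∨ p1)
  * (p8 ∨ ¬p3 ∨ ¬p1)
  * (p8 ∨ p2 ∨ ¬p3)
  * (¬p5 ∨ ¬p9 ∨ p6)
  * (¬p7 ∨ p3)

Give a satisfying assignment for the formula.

p1=True  p2=False  p3=True  p4=True  p5=False  p6=False  p7=False  p8=True  p9=True  p10=True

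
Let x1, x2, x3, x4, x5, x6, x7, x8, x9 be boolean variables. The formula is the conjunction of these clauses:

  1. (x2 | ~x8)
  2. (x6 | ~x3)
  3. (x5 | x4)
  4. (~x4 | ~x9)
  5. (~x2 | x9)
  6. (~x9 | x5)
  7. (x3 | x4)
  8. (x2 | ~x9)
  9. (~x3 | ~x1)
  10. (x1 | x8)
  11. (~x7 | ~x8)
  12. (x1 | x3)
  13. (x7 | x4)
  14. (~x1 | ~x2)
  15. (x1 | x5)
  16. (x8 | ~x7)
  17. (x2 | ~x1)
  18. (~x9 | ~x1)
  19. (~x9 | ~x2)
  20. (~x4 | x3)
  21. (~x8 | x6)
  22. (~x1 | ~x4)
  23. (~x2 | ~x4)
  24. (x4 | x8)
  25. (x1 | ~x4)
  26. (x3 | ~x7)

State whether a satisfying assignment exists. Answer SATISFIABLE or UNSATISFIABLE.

UNSATISFIABLE

x1 = True:
  propagation gives x3=False, x4=True; an empty clause results — contradiction.
x1 = False:
  propagation gives x8=True, x2=True, x9=True; an empty clause results — contradiction.
Every branch closes, so no satisfying assignment exists.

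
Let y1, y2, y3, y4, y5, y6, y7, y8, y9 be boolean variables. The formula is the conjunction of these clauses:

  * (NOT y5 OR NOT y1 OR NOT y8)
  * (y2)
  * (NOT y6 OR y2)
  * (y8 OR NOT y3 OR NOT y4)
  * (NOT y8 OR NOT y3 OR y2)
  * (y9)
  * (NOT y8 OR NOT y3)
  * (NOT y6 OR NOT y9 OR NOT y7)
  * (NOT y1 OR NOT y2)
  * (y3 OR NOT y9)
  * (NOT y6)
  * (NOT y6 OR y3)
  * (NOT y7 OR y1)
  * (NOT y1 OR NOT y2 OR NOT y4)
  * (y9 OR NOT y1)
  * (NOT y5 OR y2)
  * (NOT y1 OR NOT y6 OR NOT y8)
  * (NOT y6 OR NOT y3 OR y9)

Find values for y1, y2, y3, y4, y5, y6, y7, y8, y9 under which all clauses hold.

y1=0, y2=1, y3=1, y4=0, y5=1, y6=0, y7=0, y8=0, y9=1

Check each clause:
  1. (NOT y1 OR NOT y8 OR NOT y5) — NOT y8 is true.
  2. (y2) — y2 is true.
  3. (y2 OR NOT y6) — y2 is true.
  4. (NOT y3 OR y8 OR NOT y4) — NOT y4 is true.
  5. (NOT y8 OR y2 OR NOT y3) — NOT y8 is true.
  6. (y9) — y9 is true.
  7. (NOT y3 OR NOT y8) — NOT y8 is true.
  8. (NOT y7 OR NOT y9 OR NOT y6) — NOT y7 is true.
  9. (NOT y2 OR NOT y1) — NOT y1 is true.
  10. (y3 OR NOT y9) — y3 is true.
  11. (NOT y6) — NOT y6 is true.
  12. (y3 OR NOT y6) — NOT y6 is true.
  13. (NOT y7 OR y1) — NOT y7 is true.
  14. (NOT y1 OR NOT y4 OR NOT y2) — NOT y4 is true.
  15. (y9 OR NOT y1) — y9 is true.
  16. (y2 OR NOT y5) — y2 is true.
  17. (NOT y6 OR NOT y1 OR NOT y8) — NOT y8 is true.
  18. (NOT y3 OR NOT y6 OR y9) — y9 is true.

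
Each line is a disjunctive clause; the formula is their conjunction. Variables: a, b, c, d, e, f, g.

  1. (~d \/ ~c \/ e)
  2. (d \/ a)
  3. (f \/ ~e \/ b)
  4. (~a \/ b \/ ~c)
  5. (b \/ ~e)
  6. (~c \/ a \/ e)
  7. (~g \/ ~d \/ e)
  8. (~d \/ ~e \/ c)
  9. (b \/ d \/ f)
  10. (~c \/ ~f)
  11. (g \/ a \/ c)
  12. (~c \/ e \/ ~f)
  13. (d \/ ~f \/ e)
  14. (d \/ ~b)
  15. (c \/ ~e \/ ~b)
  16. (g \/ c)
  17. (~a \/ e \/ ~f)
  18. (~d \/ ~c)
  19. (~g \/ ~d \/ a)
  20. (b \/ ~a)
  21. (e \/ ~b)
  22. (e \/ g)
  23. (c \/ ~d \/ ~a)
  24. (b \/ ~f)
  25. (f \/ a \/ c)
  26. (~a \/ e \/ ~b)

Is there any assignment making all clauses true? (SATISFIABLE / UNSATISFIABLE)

e = True:
  propagation gives b=True, d=True, c=True; an empty clause results — contradiction.
e = False:
  propagation gives b=False, a=False, d=True, c=False; an empty clause results — contradiction.
Every branch closes, so no satisfying assignment exists.

UNSATISFIABLE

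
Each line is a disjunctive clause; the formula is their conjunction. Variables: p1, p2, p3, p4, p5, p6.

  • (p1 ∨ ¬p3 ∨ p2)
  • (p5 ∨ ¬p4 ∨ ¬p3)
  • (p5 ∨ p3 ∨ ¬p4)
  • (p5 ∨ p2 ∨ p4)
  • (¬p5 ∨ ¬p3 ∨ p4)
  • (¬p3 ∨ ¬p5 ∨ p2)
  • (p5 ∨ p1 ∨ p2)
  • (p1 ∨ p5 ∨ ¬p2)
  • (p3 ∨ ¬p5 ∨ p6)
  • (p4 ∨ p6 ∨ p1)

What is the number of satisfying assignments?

16

Split on p5, then p3.
  p5=T, p3=T: remaining (p1,p2,p4,p6) ∈ {(F,T,T,F); (F,T,T,T); (T,T,T,F); (T,T,T,T)} — 4.
  p5=T, p3=F: forces p6=T; p1, p2, p4 free → 2^3 = 8.
  p5=F, p3=T: remaining (p1,p2,p4,p6) ∈ {(T,T,F,F); (T,T,F,T)} — 2.
  p5=F, p3=F: remaining (p1,p2,p4,p6) ∈ {(T,T,F,F); (T,T,F,T)} — 2.
Total: 4 + 8 + 2 + 2 = 16.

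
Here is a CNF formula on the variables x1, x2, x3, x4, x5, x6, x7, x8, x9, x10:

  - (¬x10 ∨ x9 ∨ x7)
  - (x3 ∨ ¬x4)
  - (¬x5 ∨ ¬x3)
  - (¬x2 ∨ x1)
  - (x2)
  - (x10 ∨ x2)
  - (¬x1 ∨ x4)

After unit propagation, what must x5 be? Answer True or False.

False

(x2) is a unit clause: x2 = True.
(¬x2 ∨ x1) with x2 = True leaves only x1, so x1 = True.
(¬x1 ∨ x4): since x1 = True, the clause reduces to (x4). x4 = True.
(x3 ∨ ¬x4) with x4 = True leaves only x3, so x3 = True.
From (¬x5 ∨ ¬x3) and x3 = True: x5 = False.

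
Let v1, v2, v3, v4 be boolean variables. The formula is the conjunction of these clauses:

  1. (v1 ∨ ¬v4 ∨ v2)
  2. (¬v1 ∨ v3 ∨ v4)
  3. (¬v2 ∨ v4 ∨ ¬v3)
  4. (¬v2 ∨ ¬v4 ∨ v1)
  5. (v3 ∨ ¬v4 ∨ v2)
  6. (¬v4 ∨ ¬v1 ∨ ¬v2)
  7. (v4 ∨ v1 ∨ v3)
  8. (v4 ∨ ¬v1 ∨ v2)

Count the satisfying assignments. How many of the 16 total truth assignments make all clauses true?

2

The models are:
  v1=0 v2=0 v3=1 v4=0
  v1=1 v2=0 v3=1 v4=1
That's 2 in total.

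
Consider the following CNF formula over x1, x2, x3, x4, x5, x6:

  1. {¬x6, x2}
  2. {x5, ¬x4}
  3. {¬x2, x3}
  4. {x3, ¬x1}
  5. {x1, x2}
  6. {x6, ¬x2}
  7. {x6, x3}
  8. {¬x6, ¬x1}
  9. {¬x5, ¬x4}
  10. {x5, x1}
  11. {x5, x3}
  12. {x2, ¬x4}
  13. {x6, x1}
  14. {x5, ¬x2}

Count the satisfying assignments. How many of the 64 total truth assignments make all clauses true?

3

Satisfying assignments:
  x1=F x2=T x3=T x4=F x5=T x6=T
  x1=T x2=F x3=T x4=F x5=F x6=F
  x1=T x2=F x3=T x4=F x5=T x6=F
Count: 3.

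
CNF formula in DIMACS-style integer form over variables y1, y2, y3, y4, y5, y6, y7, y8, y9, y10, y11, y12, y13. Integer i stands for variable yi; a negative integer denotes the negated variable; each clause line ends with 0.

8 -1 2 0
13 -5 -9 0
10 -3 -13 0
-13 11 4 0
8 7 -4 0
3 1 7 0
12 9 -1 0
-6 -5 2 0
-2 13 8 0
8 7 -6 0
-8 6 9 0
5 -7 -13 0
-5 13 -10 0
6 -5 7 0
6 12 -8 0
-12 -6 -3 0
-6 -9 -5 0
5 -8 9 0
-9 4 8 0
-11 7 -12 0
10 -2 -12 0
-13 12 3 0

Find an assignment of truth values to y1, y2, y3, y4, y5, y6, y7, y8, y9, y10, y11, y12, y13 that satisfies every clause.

y1 = T, y2 = F, y3 = F, y4 = T, y5 = F, y6 = F, y7 = T, y8 = T, y9 = T, y10 = F, y11 = T, y12 = T, y13 = F

Check each clause:
  1. (~y1 | y8 | y2) — y8 is true.
  2. (y13 | ~y5 | ~y9) — ~y5 is true.
  3. (~y13 | ~y3 | y10) — ~y13 is true.
  4. (y11 | y4 | ~y13) — y11 is true.
  5. (y7 | ~y4 | y8) — y8 is true.
  6. (y7 | y3 | y1) — y1 is true.
  7. (y12 | y9 | ~y1) — y9 is true.
  8. (~y5 | y2 | ~y6) — ~y6 is true.
  9. (~y2 | y8 | y13) — y8 is true.
  10. (y8 | y7 | ~y6) — y8 is true.
  11. (~y8 | y6 | y9) — y9 is true.
  12. (y5 | ~y13 | ~y7) — ~y13 is true.
  13. (~y10 | y13 | ~y5) — ~y5 is true.
  14. (~y5 | y6 | y7) — ~y5 is true.
  15. (y6 | ~y8 | y12) — y12 is true.
  16. (~y3 | ~y6 | ~y12) — ~y6 is true.
  17. (~y6 | ~y5 | ~y9) — ~y6 is true.
  18. (y5 | y9 | ~y8) — y9 is true.
  19. (y4 | y8 | ~y9) — y8 is true.
  20. (y7 | ~y11 | ~y12) — y7 is true.
  21. (~y2 | ~y12 | y10) — ~y2 is true.
  22. (y12 | y3 | ~y13) — ~y13 is true.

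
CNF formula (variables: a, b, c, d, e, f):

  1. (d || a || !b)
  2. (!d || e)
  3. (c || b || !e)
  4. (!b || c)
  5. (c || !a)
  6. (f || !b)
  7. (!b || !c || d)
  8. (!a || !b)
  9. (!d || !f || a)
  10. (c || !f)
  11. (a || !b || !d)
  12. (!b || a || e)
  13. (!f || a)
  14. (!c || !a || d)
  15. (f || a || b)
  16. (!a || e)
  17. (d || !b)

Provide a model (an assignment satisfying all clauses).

Set a = True and propagate.
  then c is forced to True.
  then b is forced to False.
  then d is forced to True.
  then e is forced to True.
f is now unconstrained; take f = True.

a=T  b=F  c=T  d=T  e=T  f=T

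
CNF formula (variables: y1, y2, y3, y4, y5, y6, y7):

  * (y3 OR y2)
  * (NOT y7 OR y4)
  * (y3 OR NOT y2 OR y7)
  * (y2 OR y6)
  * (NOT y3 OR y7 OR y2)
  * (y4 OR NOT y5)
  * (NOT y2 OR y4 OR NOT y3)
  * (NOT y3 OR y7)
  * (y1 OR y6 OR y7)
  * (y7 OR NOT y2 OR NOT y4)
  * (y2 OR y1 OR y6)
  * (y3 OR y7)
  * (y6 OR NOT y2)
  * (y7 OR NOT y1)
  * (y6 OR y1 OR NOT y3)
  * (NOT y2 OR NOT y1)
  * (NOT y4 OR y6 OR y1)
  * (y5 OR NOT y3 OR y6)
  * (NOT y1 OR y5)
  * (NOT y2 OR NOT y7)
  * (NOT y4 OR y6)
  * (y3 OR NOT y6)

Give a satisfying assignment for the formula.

y1=F, y2=F, y3=T, y4=T, y5=F, y6=T, y7=T

Try y1 = False.
Set y2 = False and propagate.
  then y3 is forced to True.
  then y6 is forced to True.
  then y7 is forced to True.
  then y4 is forced to True.
y5 is now unconstrained; take y5 = False.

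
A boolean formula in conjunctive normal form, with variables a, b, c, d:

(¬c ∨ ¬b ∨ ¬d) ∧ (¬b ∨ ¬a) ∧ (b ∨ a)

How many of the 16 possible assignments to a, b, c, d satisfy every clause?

7

Split on b, then a.
  b=T, a=T: a clause becomes empty — 0.
  b=T, a=F: remaining (c,d) ∈ {(F,F); (F,T); (T,F)} — 3.
  b=F, a=T: remaining (c,d) ∈ {(F,F); (F,T); (T,F); (T,T)} — 4.
  b=F, a=F: a clause becomes empty — 0.
Total: 0 + 3 + 4 + 0 = 7.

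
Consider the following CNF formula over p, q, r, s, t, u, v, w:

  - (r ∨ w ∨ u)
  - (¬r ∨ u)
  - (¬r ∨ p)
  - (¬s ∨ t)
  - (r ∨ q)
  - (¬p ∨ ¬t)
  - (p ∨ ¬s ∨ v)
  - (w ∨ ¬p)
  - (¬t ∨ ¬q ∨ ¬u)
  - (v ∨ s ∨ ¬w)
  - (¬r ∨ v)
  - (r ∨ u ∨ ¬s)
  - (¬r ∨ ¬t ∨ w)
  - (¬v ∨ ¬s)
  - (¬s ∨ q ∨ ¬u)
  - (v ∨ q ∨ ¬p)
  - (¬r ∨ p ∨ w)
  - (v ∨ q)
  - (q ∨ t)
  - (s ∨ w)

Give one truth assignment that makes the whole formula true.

p=F, q=T, r=F, s=F, t=F, u=F, v=T, w=T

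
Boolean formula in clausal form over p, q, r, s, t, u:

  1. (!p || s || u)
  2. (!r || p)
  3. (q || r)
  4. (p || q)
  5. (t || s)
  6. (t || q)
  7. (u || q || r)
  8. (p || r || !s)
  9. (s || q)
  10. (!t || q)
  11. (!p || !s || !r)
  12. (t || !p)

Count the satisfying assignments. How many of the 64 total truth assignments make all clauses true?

Satisfying assignments:
  p=0 q=1 r=0 s=0 t=1 u=0
  p=0 q=1 r=0 s=0 t=1 u=1
  p=1 q=1 r=0 s=0 t=1 u=1
  p=1 q=1 r=0 s=1 t=1 u=0
  p=1 q=1 r=0 s=1 t=1 u=1
  p=1 q=1 r=1 s=0 t=1 u=1
Count: 6.

6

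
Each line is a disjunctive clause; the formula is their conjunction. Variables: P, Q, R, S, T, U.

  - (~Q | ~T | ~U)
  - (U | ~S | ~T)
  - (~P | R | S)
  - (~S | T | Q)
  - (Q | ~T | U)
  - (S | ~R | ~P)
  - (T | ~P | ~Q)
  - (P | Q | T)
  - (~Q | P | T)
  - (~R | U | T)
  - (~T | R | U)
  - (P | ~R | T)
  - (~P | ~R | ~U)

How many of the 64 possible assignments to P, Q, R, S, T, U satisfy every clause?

6

Satisfying assignments:
  P=F Q=F R=F S=F T=T U=T
  P=F Q=F R=F S=T T=T U=T
  P=F Q=F R=T S=F T=T U=T
  P=F Q=F R=T S=T T=T U=T
  P=F Q=T R=T S=F T=T U=F
  P=T Q=F R=F S=T T=T U=T
Count: 6.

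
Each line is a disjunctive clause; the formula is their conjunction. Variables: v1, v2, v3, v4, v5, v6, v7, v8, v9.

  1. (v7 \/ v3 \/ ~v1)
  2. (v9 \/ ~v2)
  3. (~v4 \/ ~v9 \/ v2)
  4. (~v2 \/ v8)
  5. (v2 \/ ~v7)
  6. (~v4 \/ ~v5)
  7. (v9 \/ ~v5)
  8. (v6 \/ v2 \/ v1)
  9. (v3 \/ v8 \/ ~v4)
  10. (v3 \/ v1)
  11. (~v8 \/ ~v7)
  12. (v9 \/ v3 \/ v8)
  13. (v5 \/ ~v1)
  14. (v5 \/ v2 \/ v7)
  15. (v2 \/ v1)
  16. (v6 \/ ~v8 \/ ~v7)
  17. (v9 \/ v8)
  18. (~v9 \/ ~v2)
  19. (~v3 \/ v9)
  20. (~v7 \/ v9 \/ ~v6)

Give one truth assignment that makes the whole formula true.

v1=1  v2=0  v3=1  v4=0  v5=1  v6=1  v7=0  v8=1  v9=1

Check each clause:
  1. (v7 \/ v3 \/ ~v1) — v3 is true.
  2. (~v2 \/ v9) — v9 is true.
  3. (~v4 \/ v2 \/ ~v9) — ~v4 is true.
  4. (~v2 \/ v8) — v8 is true.
  5. (v2 \/ ~v7) — ~v7 is true.
  6. (~v4 \/ ~v5) — ~v4 is true.
  7. (~v5 \/ v9) — v9 is true.
  8. (v2 \/ v1 \/ v6) — v1 is true.
  9. (v8 \/ ~v4 \/ v3) — v8 is true.
  10. (v3 \/ v1) — v1 is true.
  11. (~v7 \/ ~v8) — ~v7 is true.
  12. (v8 \/ v3 \/ v9) — v8 is true.
  13. (v5 \/ ~v1) — v5 is true.
  14. (v2 \/ v5 \/ v7) — v5 is true.
  15. (v2 \/ v1) — v1 is true.
  16. (~v8 \/ v6 \/ ~v7) — ~v7 is true.
  17. (v9 \/ v8) — v8 is true.
  18. (~v2 \/ ~v9) — ~v2 is true.
  19. (v9 \/ ~v3) — v9 is true.
  20. (~v7 \/ ~v6 \/ v9) — ~v7 is true.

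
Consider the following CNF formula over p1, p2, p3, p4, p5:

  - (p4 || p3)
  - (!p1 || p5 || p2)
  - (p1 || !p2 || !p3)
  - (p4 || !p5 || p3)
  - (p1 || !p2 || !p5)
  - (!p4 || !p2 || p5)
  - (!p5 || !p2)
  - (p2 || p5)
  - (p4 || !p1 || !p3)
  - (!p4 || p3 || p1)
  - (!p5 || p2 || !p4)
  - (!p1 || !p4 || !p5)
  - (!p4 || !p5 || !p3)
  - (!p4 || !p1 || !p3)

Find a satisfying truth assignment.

p1=F  p2=F  p3=T  p4=F  p5=T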